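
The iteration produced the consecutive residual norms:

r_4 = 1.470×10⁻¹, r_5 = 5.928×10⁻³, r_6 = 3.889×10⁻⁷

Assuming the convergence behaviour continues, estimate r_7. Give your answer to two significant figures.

First estimate the order: p ≈ ln(r_6/r_5) / ln(r_5/r_4) = ln(3.889×10⁻⁷/5.928×10⁻³)/ln(5.928×10⁻³/1.470×10⁻¹) = ln(6.56039e-05)/ln(0.0403265) ≈ 2.9999.
Then r_7 ≈ r_6·(r_6/r_5)^p = 3.889×10⁻⁷·(6.56039e-05)^2.9999 = 3.889×10⁻⁷·2.82623e-13 ≈ 1.099e-19.

1.1e-19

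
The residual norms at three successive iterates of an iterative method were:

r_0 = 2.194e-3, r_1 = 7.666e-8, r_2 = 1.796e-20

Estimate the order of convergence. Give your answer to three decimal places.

2.834

p ≈ ln(r_2/r_1) / ln(r_1/r_0)
  = ln(1.796e-20/7.666e-8) / ln(7.666e-8/2.194e-3)
  = ln(2.34281e-13) / ln(3.49407e-05)
  = -29.082255 / -10.261858 ≈ 2.834015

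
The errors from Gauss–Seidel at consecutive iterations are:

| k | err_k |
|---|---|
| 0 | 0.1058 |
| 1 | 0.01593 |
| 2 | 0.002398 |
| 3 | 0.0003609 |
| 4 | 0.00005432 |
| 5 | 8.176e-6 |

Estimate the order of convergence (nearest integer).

Consecutive ratios: err_5/err_4 = 8.176e-6/0.00005432 = 0.150515, err_4/err_3 = 0.00005432/0.0003609 = 0.150513.
p ≈ ln(0.150515)/ln(0.150513) = -1.8937/-1.8937 ≈ 1.00.
So the convergence is linear (order 1).

1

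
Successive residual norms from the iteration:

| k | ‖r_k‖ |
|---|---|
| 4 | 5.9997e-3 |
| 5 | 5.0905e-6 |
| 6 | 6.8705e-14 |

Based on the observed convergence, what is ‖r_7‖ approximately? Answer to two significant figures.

First estimate the order: p ≈ ln(‖r_6‖/‖r_5‖) / ln(‖r_5‖/‖r_4‖) = ln(6.8705e-14/5.0905e-6)/ln(5.0905e-6/5.9997e-3) = ln(1.34967e-08)/ln(0.000848459) ≈ 2.5623.
Then ‖r_7‖ ≈ ‖r_6‖·(‖r_6‖/‖r_5‖)^p = 6.8705e-14·(1.34967e-08)^2.5623 = 6.8705e-14·6.84356e-21 ≈ 4.702e-34.

4.7e-34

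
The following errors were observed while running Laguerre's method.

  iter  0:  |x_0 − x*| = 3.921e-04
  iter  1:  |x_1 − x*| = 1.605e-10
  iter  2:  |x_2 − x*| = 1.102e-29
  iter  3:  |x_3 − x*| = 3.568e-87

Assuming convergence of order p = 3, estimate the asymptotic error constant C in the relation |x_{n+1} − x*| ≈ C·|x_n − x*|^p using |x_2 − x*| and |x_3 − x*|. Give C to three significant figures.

2.67

C ≈ |x_3 − x*| / |x_2 − x*|^3
  = 3.568e-87 / (1.102e-29)^3
  = 3.568e-87 / 1.33827e-87 ≈ 2.6661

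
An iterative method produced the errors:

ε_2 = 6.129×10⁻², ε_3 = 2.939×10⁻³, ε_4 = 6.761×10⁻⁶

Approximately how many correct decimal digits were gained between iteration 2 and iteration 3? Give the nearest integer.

Digits gained ≈ log₁₀(ε_2/ε_3) = log₁₀(6.129×10⁻²/2.939×10⁻³) = log₁₀(20.854) ≈ 1.319.

1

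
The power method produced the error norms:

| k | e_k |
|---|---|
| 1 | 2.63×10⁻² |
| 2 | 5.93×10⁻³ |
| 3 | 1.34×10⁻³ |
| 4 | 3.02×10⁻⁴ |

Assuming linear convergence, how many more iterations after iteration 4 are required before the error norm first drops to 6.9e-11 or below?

11

Rate ρ ≈ e_4/e_3 = 3.02×10⁻⁴/1.34×10⁻³ = 0.2254.
After j more steps, e_{4+j} ≈ 3.02×10⁻⁴·ρ^j; need ρ^j ≤ 6.9e-11/3.02×10⁻⁴ = 2.28477e-07.
j ≥ ln(2.28477e-07)/ln(0.2254) = -15.2918/-1.48988 = 10.264.
So 11 more iterations are needed.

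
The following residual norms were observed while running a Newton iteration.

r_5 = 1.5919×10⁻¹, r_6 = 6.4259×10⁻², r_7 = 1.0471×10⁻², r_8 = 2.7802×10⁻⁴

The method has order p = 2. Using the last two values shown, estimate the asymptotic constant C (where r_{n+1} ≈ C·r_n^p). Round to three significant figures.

2.54

C ≈ r_8 / r_7^2
  = 2.7802×10⁻⁴ / (1.0471×10⁻²)^2
  = 2.7802×10⁻⁴ / 0.000109642 ≈ 2.5357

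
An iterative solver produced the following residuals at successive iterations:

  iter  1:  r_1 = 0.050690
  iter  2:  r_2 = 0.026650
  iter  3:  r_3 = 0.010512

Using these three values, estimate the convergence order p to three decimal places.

p ≈ ln(r_3/r_2) / ln(r_2/r_1)
  = ln(0.010512/0.026650) / ln(0.026650/0.050690)
  = ln(0.394447) / ln(0.525745)
  = -0.930270 / -0.642939 ≈ 1.446902

1.447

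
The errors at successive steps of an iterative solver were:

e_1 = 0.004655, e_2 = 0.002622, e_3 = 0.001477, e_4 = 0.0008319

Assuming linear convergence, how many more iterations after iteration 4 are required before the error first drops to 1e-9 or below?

24

Rate ρ ≈ e_4/e_3 = 0.0008319/0.001477 = 0.5632.
After j more steps, e_{4+j} ≈ 0.0008319·ρ^j; need ρ^j ≤ 1e-9/0.0008319 = 1.20207e-06.
j ≥ ln(1.20207e-06)/ln(0.5632) = -13.6315/-0.57412 = 23.743.
So 24 more iterations are needed.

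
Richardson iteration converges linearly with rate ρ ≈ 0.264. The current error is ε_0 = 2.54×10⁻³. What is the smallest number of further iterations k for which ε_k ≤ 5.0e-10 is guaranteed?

After k steps, ε_k ≈ 2.54×10⁻³·0.264^k.
Need 0.264^k ≤ 5.0e-10/2.54×10⁻³ = 1.9685e-07.
k ≥ ln(1.9685e-07)/ln(0.264) = -15.4408/-1.33181 = 11.594.
Smallest integer k = 12.

12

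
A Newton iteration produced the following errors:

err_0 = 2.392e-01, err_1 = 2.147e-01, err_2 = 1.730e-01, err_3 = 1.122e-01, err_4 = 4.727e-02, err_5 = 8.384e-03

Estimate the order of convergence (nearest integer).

2

Consecutive ratios: err_5/err_4 = 8.384e-03/4.727e-02 = 0.177364, err_4/err_3 = 4.727e-02/1.122e-01 = 0.421301.
p ≈ ln(0.177364)/ln(0.421301) = -1.7296/-0.8644 ≈ 2.00.
So the convergence is quadratic (order 2).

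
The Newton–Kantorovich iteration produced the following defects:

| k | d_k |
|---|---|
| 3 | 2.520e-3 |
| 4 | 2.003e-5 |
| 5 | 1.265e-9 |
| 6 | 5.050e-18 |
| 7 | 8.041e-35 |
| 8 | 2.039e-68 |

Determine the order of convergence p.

Consecutive ratios: d_8/d_7 = 2.039e-68/8.041e-35 = 2.53575e-34, d_7/d_6 = 8.041e-35/5.050e-18 = 1.59228e-17.
p ≈ ln(2.53575e-34)/ln(1.59228e-17) = -77.3574/-38.6788 ≈ 2.00.
So the convergence is quadratic (order 2).

2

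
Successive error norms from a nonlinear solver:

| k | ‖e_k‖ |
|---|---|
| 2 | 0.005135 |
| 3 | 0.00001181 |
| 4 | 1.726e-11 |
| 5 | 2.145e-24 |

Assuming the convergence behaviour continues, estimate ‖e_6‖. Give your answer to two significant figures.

6.1e-53

First estimate the order: p ≈ ln(‖e_5‖/‖e_4‖) / ln(‖e_4‖/‖e_3‖) = ln(2.145e-24/1.726e-11)/ln(1.726e-11/0.00001181) = ln(1.24276e-13)/ln(1.46147e-06) ≈ 2.2117.
Then ‖e_6‖ ≈ ‖e_5‖·(‖e_5‖/‖e_4‖)^p = 2.145e-24·(1.24276e-13)^2.2117 = 2.145e-24·2.86191e-29 ≈ 6.139e-53.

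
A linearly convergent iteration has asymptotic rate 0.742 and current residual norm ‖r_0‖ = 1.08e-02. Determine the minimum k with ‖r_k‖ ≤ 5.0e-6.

After k steps, ‖r_k‖ ≈ 1.08e-02·0.742^k.
Need 0.742^k ≤ 5.0e-6/1.08e-02 = 0.000462963.
k ≥ ln(0.000462963)/ln(0.742) = -7.6779/-0.29841 = 25.729.
Smallest integer k = 26.

26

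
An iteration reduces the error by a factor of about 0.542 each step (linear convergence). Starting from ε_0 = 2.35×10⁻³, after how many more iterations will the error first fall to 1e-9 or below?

After k steps, ε_k ≈ 2.35×10⁻³·0.542^k.
Need 0.542^k ≤ 1e-9/2.35×10⁻³ = 4.25532e-07.
k ≥ ln(4.25532e-07)/ln(0.542) = -14.6699/-0.61249 = 23.951.
Smallest integer k = 24.

24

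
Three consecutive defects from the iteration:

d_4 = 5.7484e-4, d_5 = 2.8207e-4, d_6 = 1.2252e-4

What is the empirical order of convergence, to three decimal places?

1.171

p ≈ ln(d_6/d_5) / ln(d_5/d_4)
  = ln(1.2252e-4/2.8207e-4) / ln(2.8207e-4/5.7484e-4)
  = ln(0.43436) / ln(0.490693)
  = -0.833882 / -0.711937 ≈ 1.171286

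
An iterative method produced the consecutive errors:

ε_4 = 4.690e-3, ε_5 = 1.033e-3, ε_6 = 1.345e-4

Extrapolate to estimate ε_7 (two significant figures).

8.6e-6

First estimate the order: p ≈ ln(ε_6/ε_5) / ln(ε_5/ε_4) = ln(1.345e-4/1.033e-3)/ln(1.033e-3/4.690e-3) = ln(0.130203)/ln(0.220256) ≈ 1.3475.
Then ε_7 ≈ ε_6·(ε_6/ε_5)^p = 1.345e-4·(0.130203)^1.3475 = 1.345e-4·0.0641138 ≈ 8.623e-06.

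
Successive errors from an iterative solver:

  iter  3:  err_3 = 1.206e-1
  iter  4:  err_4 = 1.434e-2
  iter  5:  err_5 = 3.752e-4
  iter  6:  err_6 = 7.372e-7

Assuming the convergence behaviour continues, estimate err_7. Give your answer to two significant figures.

1.7e-11

First estimate the order: p ≈ ln(err_6/err_5) / ln(err_5/err_4) = ln(7.372e-7/3.752e-4)/ln(3.752e-4/1.434e-2) = ln(0.00196482)/ln(0.0261646) ≈ 1.7106.
Then err_7 ≈ err_6·(err_6/err_5)^p = 7.372e-7·(0.00196482)^1.7106 = 7.372e-7·2.344e-05 ≈ 1.728e-11.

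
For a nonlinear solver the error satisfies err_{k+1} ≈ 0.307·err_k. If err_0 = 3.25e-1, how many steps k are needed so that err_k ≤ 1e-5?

9

After k steps, err_k ≈ 3.25e-1·0.307^k.
Need 0.307^k ≤ 1e-5/3.25e-1 = 3.07692e-05.
k ≥ ln(3.07692e-05)/ln(0.307) = -10.3890/-1.18091 = 8.797.
Smallest integer k = 9.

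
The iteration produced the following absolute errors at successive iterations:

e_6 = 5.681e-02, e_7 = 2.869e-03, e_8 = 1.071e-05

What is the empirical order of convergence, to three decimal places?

p ≈ ln(e_8/e_7) / ln(e_7/e_6)
  = ln(1.071e-05/2.869e-03) / ln(2.869e-03/5.681e-02)
  = ln(0.00373301) / ln(0.0505017)
  = -5.590540 / -2.985748 ≈ 1.872409

1.872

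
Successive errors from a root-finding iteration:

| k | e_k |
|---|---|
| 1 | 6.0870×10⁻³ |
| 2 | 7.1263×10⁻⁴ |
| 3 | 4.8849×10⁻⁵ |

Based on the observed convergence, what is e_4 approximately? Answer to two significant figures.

First estimate the order: p ≈ ln(e_3/e_2) / ln(e_2/e_1) = ln(4.8849×10⁻⁵/7.1263×10⁻⁴)/ln(7.1263×10⁻⁴/6.0870×10⁻³) = ln(0.0685475)/ln(0.117074) ≈ 1.2496.
Then e_4 ≈ e_3·(e_3/e_2)^p = 4.8849×10⁻⁵·(0.0685475)^1.2496 = 4.8849×10⁻⁵·0.035112 ≈ 1.715e-06.

1.7e-6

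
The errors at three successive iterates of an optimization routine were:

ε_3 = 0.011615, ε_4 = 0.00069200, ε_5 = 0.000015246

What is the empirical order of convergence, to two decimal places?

1.35

p ≈ ln(ε_5/ε_4) / ln(ε_4/ε_3)
  = ln(0.000015246/0.00069200) / ln(0.00069200/0.011615)
  = ln(0.0220318) / ln(0.0595781)
  = -3.81527 / -2.82047 ≈ 1.35271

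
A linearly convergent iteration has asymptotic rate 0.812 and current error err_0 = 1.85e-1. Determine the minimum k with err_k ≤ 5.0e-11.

106

After k steps, err_k ≈ 1.85e-1·0.812^k.
Need 0.812^k ≤ 5.0e-11/1.85e-1 = 2.7027e-10.
k ≥ ln(2.7027e-10)/ln(0.812) = -22.0316/-0.20825 = 105.794.
Smallest integer k = 106.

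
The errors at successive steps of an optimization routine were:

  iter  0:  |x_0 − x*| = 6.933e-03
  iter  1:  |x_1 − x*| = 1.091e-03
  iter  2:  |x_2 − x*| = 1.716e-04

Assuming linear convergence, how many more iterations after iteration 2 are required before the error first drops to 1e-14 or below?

Rate ρ ≈ |x_2 − x*|/|x_1 − x*| = 1.716e-04/1.091e-03 = 0.1573.
After j more steps, |x_{2+j} − x*| ≈ 1.716e-04·ρ^j; need ρ^j ≤ 1e-14/1.716e-04 = 5.82751e-11.
j ≥ ln(5.82751e-11)/ln(0.1573) = -23.5658/-1.84960 = 12.741.
So 13 more iterations are needed.

13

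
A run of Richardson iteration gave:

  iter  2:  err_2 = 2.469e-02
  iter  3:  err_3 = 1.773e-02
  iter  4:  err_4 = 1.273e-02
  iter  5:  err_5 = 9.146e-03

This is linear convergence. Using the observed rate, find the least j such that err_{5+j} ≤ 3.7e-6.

24

Rate ρ ≈ err_5/err_4 = 9.146e-03/1.273e-02 = 0.7185.
After j more steps, err_{5+j} ≈ 9.146e-03·ρ^j; need ρ^j ≤ 3.7e-6/9.146e-03 = 0.000404548.
j ≥ ln(0.000404548)/ln(0.7185) = -7.8127/-0.33059 = 23.633.
So 24 more iterations are needed.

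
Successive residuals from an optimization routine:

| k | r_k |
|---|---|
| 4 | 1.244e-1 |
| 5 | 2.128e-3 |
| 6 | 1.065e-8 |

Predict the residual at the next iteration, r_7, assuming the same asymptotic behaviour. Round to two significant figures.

First estimate the order: p ≈ ln(r_6/r_5) / ln(r_5/r_4) = ln(1.065e-8/2.128e-3)/ln(2.128e-3/1.244e-1) = ln(5.0047e-06)/ln(0.0171061) ≈ 3.0000.
Then r_7 ≈ r_6·(r_6/r_5)^p = 1.065e-8·(5.0047e-06)^3.0000 = 1.065e-8·1.25353e-16 ≈ 1.335e-24.

1.3e-24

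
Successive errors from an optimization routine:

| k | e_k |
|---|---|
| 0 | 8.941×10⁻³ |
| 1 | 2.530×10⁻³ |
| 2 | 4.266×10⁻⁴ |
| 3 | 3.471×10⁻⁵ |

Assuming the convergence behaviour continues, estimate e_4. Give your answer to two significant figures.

1.0e-6

First estimate the order: p ≈ ln(e_3/e_2) / ln(e_2/e_1) = ln(3.471×10⁻⁵/4.266×10⁻⁴)/ln(4.266×10⁻⁴/2.530×10⁻³) = ln(0.0813643)/ln(0.168617) ≈ 1.4093.
Then e_4 ≈ e_3·(e_3/e_2)^p = 3.471×10⁻⁵·(0.0813643)^1.4093 = 3.471×10⁻⁵·0.029139 ≈ 1.011e-06.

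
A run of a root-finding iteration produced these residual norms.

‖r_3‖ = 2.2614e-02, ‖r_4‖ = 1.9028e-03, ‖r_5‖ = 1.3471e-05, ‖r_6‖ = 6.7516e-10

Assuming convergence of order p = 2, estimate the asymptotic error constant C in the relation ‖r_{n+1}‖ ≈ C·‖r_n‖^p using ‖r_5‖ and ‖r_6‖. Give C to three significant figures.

3.72

C ≈ ‖r_6‖ / ‖r_5‖^2
  = 6.7516e-10 / (1.3471e-05)^2
  = 6.7516e-10 / 1.81468e-10 ≈ 3.7205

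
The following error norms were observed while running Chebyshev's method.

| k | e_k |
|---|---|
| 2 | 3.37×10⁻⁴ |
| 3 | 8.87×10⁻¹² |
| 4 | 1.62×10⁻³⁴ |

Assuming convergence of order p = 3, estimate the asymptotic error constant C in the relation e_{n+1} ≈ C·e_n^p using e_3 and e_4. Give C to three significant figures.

C ≈ e_4 / e_3^3
  = 1.62×10⁻³⁴ / (8.87×10⁻¹²)^3
  = 1.62×10⁻³⁴ / 6.97864e-34 ≈ 0.23214

0.232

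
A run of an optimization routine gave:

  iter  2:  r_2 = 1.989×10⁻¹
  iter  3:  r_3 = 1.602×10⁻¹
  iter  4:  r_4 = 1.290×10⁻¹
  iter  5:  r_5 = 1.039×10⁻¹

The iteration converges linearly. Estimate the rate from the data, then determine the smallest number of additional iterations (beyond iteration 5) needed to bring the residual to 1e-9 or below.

86

Rate ρ ≈ r_5/r_4 = 1.039×10⁻¹/1.290×10⁻¹ = 0.8054.
After j more steps, r_{5+j} ≈ 1.039×10⁻¹·ρ^j; need ρ^j ≤ 1e-9/1.039×10⁻¹ = 9.62464e-09.
j ≥ ln(9.62464e-09)/ln(0.8054) = -18.4589/-0.21642 = 85.292.
So 86 more iterations are needed.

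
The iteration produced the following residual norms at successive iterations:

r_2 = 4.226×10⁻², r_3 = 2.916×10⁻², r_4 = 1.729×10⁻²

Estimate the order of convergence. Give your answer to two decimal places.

p ≈ ln(r_4/r_3) / ln(r_3/r_2)
  = ln(1.729×10⁻²/2.916×10⁻²) / ln(2.916×10⁻²/4.226×10⁻²)
  = ln(0.592936) / ln(0.690014)
  = -0.52267 / -0.37104 ≈ 1.40866

1.41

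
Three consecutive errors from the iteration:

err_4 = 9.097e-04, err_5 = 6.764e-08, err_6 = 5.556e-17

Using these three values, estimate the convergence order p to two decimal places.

p ≈ ln(err_6/err_5) / ln(err_5/err_4)
  = ln(5.556e-17/6.764e-08) / ln(6.764e-08/9.097e-04)
  = ln(8.21407e-10) / ln(7.43542e-05)
  = -20.92000 / -9.50667 ≈ 2.20056

2.20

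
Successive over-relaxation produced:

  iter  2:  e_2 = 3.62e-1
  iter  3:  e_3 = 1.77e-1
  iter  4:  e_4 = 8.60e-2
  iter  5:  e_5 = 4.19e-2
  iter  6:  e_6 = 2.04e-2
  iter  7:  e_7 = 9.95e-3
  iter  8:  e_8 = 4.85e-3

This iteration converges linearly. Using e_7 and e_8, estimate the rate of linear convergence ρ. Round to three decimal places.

0.487

ρ ≈ e_8/e_7 = 4.85e-3/9.95e-3 = 0.48744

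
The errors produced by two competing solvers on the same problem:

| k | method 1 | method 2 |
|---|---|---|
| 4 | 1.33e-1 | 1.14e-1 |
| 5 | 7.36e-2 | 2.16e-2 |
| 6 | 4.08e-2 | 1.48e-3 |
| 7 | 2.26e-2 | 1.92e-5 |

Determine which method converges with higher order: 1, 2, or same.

Method 1: p ≈ ln(2.26e-2/4.08e-2)/ln(4.08e-2/7.36e-2) ≈ 1.00.
Method 2: p ≈ ln(1.92e-5/1.48e-3)/ln(1.48e-3/2.16e-2) ≈ 1.62.
Method 2 has the higher order (≈1.6 vs ≈1.0).

2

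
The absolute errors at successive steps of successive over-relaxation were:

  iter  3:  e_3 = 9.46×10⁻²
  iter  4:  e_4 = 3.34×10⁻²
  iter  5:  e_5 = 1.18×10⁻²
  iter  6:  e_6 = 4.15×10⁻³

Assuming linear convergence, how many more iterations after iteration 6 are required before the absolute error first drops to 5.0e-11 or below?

Rate ρ ≈ e_6/e_5 = 4.15×10⁻³/1.18×10⁻² = 0.3517.
After j more steps, e_{6+j} ≈ 4.15×10⁻³·ρ^j; need ρ^j ≤ 5.0e-11/4.15×10⁻³ = 1.20482e-08.
j ≥ ln(1.20482e-08)/ln(0.3517) = -18.2344/-1.04498 = 17.450.
So 18 more iterations are needed.

18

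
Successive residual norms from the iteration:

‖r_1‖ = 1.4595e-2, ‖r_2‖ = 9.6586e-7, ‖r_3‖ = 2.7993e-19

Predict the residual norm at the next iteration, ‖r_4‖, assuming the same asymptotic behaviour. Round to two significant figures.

6.8e-57

First estimate the order: p ≈ ln(‖r_3‖/‖r_2‖) / ln(‖r_2‖/‖r_1‖) = ln(2.7993e-19/9.6586e-7)/ln(9.6586e-7/1.4595e-2) = ln(2.89825e-13)/ln(6.61775e-05) ≈ 3.0000.
Then ‖r_4‖ ≈ ‖r_3‖·(‖r_3‖/‖r_2‖)^p = 2.7993e-19·(2.89825e-13)^3.0000 = 2.7993e-19·2.43449e-38 ≈ 6.815e-57.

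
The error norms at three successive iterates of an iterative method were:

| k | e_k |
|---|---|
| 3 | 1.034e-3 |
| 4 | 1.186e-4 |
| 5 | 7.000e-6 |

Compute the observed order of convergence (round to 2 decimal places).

p ≈ ln(e_5/e_4) / ln(e_4/e_3)
  = ln(7.000e-6/1.186e-4) / ln(1.186e-4/1.034e-3)
  = ln(0.0590219) / ln(0.1147)
  = -2.82985 / -2.16544 ≈ 1.30682

1.31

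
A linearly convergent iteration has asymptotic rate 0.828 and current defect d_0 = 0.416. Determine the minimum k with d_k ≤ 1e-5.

57

After k steps, d_k ≈ 0.416·0.828^k.
Need 0.828^k ≤ 1e-5/0.416 = 2.40385e-05.
k ≥ ln(2.40385e-05)/ln(0.828) = -10.6359/-0.18874 = 56.352.
Smallest integer k = 57.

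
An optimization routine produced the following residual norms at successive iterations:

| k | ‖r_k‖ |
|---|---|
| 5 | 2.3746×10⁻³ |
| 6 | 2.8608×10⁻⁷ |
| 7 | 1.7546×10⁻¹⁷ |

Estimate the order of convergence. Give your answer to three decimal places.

2.606

p ≈ ln(‖r_7‖/‖r_6‖) / ln(‖r_6‖/‖r_5‖)
  = ln(1.7546×10⁻¹⁷/2.8608×10⁻⁷) / ln(2.8608×10⁻⁷/2.3746×10⁻³)
  = ln(6.13325e-11) / ln(0.000120475)
  = -23.514711 / -9.024068 ≈ 2.605777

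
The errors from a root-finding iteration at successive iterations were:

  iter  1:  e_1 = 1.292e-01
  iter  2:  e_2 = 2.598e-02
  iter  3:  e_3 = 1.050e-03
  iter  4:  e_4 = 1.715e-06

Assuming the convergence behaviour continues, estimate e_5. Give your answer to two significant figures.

First estimate the order: p ≈ ln(e_4/e_3) / ln(e_3/e_2) = ln(1.715e-06/1.050e-03)/ln(1.050e-03/2.598e-02) = ln(0.00163333)/ln(0.0404157) ≈ 2.0000.
Then e_5 ≈ e_4·(e_4/e_3)^p = 1.715e-06·(0.00163333)^2.0000 = 1.715e-06·2.66777e-06 ≈ 4.575e-12.

4.6e-12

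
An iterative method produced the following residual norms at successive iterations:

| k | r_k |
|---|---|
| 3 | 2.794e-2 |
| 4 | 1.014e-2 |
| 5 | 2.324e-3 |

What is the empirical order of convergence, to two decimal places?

p ≈ ln(r_5/r_4) / ln(r_4/r_3)
  = ln(2.324e-3/1.014e-2) / ln(1.014e-2/2.794e-2)
  = ln(0.229191) / ln(0.362921)
  = -1.47320 / -1.01357 ≈ 1.45348

1.45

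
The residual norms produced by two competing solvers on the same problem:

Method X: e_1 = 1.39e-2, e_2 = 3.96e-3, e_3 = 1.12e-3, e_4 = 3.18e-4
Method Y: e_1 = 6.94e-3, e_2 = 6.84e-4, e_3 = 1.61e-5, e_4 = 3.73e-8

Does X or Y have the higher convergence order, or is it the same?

Method X: p ≈ ln(3.18e-4/1.12e-3)/ln(1.12e-3/3.96e-3) ≈ 1.00.
Method Y: p ≈ ln(3.73e-8/1.61e-5)/ln(1.61e-5/6.84e-4) ≈ 1.62.
Method Y has the higher order (≈1.6 vs ≈1.0).

Y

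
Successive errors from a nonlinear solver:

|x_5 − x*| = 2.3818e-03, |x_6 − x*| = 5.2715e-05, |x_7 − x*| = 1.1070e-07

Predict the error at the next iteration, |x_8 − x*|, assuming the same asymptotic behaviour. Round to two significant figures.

First estimate the order: p ≈ ln(|x_7 − x*|/|x_6 − x*|) / ln(|x_6 − x*|/|x_5 − x*|) = ln(1.1070e-07/5.2715e-05)/ln(5.2715e-05/2.3818e-03) = ln(0.00209997)/ln(0.0221324) ≈ 1.6180.
Then |x_8 − x*| ≈ |x_7 − x*|·(|x_7 − x*|/|x_6 − x*|)^p = 1.1070e-07·(0.00209997)^1.6180 = 1.1070e-07·4.6488e-05 ≈ 5.146e-12.

5.1e-12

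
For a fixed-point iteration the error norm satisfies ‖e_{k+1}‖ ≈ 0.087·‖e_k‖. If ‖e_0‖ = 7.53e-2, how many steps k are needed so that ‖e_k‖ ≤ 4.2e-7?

5

After k steps, ‖e_k‖ ≈ 7.53e-2·0.087^k.
Need 0.087^k ≤ 4.2e-7/7.53e-2 = 5.57769e-06.
k ≥ ln(5.57769e-06)/ln(0.087) = -12.0967/-2.44185 = 4.954.
Smallest integer k = 5.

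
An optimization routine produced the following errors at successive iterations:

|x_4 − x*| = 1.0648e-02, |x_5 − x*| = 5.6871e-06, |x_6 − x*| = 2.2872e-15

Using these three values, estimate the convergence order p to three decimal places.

p ≈ ln(|x_6 − x*|/|x_5 − x*|) / ln(|x_5 − x*|/|x_4 − x*|)
  = ln(2.2872e-15/5.6871e-06) / ln(5.6871e-06/1.0648e-02)
  = ln(4.02173e-10) / ln(0.0005341)
  = -21.634139 / -7.534927 ≈ 2.871181

2.871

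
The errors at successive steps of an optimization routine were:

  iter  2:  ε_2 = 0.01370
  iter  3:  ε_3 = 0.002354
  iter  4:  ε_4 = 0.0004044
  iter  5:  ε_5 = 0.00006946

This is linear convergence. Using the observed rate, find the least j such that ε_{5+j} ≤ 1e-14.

13

Rate ρ ≈ ε_5/ε_4 = 0.00006946/0.0004044 = 0.1718.
After j more steps, ε_{5+j} ≈ 0.00006946·ρ^j; need ρ^j ≤ 1e-14/0.00006946 = 1.43968e-10.
j ≥ ln(1.43968e-10)/ln(0.1718) = -22.6614/-1.76142 = 12.865.
So 13 more iterations are needed.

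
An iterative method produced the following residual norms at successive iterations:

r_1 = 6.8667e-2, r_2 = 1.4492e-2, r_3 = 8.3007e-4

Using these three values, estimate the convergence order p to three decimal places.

p ≈ ln(r_3/r_2) / ln(r_2/r_1)
  = ln(8.3007e-4/1.4492e-2) / ln(1.4492e-2/6.8667e-2)
  = ln(0.0572778) / ln(0.211048)
  = -2.859842 / -1.555670 ≈ 1.838335

1.838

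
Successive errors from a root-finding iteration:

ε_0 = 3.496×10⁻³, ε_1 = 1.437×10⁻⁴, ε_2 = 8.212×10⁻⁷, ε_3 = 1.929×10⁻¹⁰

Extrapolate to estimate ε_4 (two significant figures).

2.6e-16

First estimate the order: p ≈ ln(ε_3/ε_2) / ln(ε_2/ε_1) = ln(1.929×10⁻¹⁰/8.212×10⁻⁷)/ln(8.212×10⁻⁷/1.437×10⁻⁴) = ln(0.0002349)/ln(0.00571468) ≈ 1.6180.
Then ε_4 ≈ ε_3·(ε_3/ε_2)^p = 1.929×10⁻¹⁰·(0.0002349)^1.6180 = 1.929×10⁻¹⁰·1.34304e-06 ≈ 2.591e-16.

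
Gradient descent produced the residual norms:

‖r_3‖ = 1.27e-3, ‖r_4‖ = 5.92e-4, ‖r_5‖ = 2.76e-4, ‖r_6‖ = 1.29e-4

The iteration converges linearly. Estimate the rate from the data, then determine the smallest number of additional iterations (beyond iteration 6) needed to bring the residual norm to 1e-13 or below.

28

Rate ρ ≈ ‖r_6‖/‖r_5‖ = 1.29e-4/2.76e-4 = 0.4674.
After j more steps, ‖r_{6+j}‖ ≈ 1.29e-4·ρ^j; need ρ^j ≤ 1e-13/1.29e-4 = 7.75194e-10.
j ≥ ln(7.75194e-10)/ln(0.4674) = -20.9779/-0.76057 = 27.582.
So 28 more iterations are needed.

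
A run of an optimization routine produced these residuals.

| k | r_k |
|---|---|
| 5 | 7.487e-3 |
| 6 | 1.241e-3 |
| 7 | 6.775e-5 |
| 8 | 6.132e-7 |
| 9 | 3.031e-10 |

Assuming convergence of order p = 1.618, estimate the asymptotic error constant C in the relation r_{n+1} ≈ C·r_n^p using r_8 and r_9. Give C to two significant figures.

C ≈ r_9 / r_8^1.618
  = 3.031e-10 / (6.132e-7)^1.618
  = 3.031e-10 / 8.87851e-11 ≈ 3.4139

3.4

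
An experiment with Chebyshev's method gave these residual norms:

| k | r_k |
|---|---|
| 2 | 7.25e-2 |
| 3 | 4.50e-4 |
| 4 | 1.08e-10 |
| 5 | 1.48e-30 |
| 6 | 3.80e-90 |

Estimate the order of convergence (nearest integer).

Consecutive ratios: r_6/r_5 = 3.80e-90/1.48e-30 = 2.56757e-60, r_5/r_4 = 1.48e-30/1.08e-10 = 1.37037e-20.
p ≈ ln(2.56757e-60)/ln(1.37037e-20) = -137.2121/-45.7366 ≈ 3.00.
So the convergence is cubic (order 3).

3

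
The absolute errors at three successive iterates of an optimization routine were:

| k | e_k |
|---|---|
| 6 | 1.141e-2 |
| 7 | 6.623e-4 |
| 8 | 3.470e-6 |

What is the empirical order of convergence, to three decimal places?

1.845

p ≈ ln(e_8/e_7) / ln(e_7/e_6)
  = ln(3.470e-6/6.623e-4) / ln(6.623e-4/1.141e-2)
  = ln(0.00523932) / ln(0.0580456)
  = -5.251564 / -2.846526 ≈ 1.844903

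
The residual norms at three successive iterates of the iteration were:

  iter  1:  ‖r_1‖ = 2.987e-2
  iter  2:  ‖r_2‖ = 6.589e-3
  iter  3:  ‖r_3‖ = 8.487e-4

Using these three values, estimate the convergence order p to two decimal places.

p ≈ ln(‖r_3‖/‖r_2‖) / ln(‖r_2‖/‖r_1‖)
  = ln(8.487e-4/6.589e-3) / ln(6.589e-3/2.987e-2)
  = ln(0.128806) / ln(0.220589)
  = -2.04945 / -1.51145 ≈ 1.35595

1.36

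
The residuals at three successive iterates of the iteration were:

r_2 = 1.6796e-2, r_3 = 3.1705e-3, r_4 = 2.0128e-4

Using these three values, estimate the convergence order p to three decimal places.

p ≈ ln(r_4/r_3) / ln(r_3/r_2)
  = ln(2.0128e-4/3.1705e-3) / ln(3.1705e-3/1.6796e-2)
  = ln(0.0634853) / ln(0.188765)
  = -2.756947 / -1.667252 ≈ 1.653587

1.654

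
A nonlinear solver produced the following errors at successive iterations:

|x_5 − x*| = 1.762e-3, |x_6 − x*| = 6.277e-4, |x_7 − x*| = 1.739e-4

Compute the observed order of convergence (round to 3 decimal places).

p ≈ ln(|x_7 − x*|/|x_6 − x*|) / ln(|x_6 − x*|/|x_5 − x*|)
  = ln(1.739e-4/6.277e-4) / ln(6.277e-4/1.762e-3)
  = ln(0.277043) / ln(0.356243)
  = -1.283583 / -1.032142 ≈ 1.243611

1.244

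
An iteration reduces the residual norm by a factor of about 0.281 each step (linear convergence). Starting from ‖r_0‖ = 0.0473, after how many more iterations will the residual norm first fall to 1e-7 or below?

11

After k steps, ‖r_k‖ ≈ 0.0473·0.281^k.
Need 0.281^k ≤ 1e-7/0.0473 = 2.11416e-06.
k ≥ ln(2.11416e-06)/ln(0.281) = -13.0669/-1.26940 = 10.294.
Smallest integer k = 11.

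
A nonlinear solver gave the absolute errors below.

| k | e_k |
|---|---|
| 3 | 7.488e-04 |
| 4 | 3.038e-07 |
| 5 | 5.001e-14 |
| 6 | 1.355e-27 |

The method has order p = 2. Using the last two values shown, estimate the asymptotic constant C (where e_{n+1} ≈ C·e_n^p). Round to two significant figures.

C ≈ e_6 / e_5^2
  = 1.355e-27 / (5.001e-14)^2
  = 1.355e-27 / 2.501e-27 ≈ 0.54178

0.54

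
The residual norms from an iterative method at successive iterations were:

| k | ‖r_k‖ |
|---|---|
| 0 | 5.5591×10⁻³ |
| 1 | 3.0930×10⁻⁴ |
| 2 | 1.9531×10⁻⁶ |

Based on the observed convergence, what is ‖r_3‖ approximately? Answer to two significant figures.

2.7e-10

First estimate the order: p ≈ ln(‖r_2‖/‖r_1‖) / ln(‖r_1‖/‖r_0‖) = ln(1.9531×10⁻⁶/3.0930×10⁻⁴)/ln(3.0930×10⁻⁴/5.5591×10⁻³) = ln(0.00631458)/ln(0.0556385) ≈ 1.7532.
Then ‖r_3‖ ≈ ‖r_2‖·(‖r_2‖/‖r_1‖)^p = 1.9531×10⁻⁶·(0.00631458)^1.7532 = 1.9531×10⁻⁶·0.000139176 ≈ 2.718e-10.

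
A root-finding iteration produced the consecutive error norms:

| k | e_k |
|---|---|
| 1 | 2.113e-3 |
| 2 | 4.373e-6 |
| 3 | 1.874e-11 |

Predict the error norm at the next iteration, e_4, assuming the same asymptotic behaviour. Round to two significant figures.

First estimate the order: p ≈ ln(e_3/e_2) / ln(e_2/e_1) = ln(1.874e-11/4.373e-6)/ln(4.373e-6/2.113e-3) = ln(4.28539e-06)/ln(0.00206957) ≈ 1.9999.
Then e_4 ≈ e_3·(e_3/e_2)^p = 1.874e-11·(4.28539e-06)^1.9999 = 1.874e-11·1.83873e-11 ≈ 3.446e-22.

3.4e-22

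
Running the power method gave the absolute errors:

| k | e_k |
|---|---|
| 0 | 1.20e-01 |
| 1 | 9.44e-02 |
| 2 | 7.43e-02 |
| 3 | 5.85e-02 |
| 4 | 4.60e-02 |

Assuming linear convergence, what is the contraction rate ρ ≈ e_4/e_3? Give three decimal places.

ρ ≈ e_4/e_3 = 4.60e-02/5.85e-02 = 0.78632

0.786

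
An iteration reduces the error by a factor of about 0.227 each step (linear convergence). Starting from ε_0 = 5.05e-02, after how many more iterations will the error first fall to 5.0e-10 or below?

After k steps, ε_k ≈ 5.05e-02·0.227^k.
Need 0.227^k ≤ 5.0e-10/5.05e-02 = 9.90099e-09.
k ≥ ln(9.90099e-09)/ln(0.227) = -18.4306/-1.48281 = 12.430.
Smallest integer k = 13.

13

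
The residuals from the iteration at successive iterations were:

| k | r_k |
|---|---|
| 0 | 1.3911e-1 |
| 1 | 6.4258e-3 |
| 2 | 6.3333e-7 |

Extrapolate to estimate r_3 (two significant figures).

First estimate the order: p ≈ ln(r_2/r_1) / ln(r_1/r_0) = ln(6.3333e-7/6.4258e-3)/ln(6.4258e-3/1.3911e-1) = ln(9.85605e-05)/ln(0.0461922) ≈ 3.0000.
Then r_3 ≈ r_2·(r_2/r_1)^p = 6.3333e-7·(9.85605e-05)^3.0000 = 6.3333e-7·9.57434e-13 ≈ 6.064e-19.

6.1e-19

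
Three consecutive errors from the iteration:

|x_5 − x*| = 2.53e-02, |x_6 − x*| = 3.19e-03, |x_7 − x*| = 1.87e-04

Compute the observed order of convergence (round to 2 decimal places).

p ≈ ln(|x_7 − x*|/|x_6 − x*|) / ln(|x_6 − x*|/|x_5 − x*|)
  = ln(1.87e-04/3.19e-03) / ln(3.19e-03/2.53e-02)
  = ln(0.0586207) / ln(0.126087)
  = -2.83667 / -2.07078 ≈ 1.36986

1.37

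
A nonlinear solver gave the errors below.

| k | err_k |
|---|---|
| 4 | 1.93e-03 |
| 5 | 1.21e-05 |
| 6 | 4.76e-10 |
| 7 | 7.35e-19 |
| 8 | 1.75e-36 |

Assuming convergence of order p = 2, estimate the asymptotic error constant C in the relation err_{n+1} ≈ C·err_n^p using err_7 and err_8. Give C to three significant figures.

3.24

C ≈ err_8 / err_7^2
  = 1.75e-36 / (7.35e-19)^2
  = 1.75e-36 / 5.40225e-37 ≈ 3.2394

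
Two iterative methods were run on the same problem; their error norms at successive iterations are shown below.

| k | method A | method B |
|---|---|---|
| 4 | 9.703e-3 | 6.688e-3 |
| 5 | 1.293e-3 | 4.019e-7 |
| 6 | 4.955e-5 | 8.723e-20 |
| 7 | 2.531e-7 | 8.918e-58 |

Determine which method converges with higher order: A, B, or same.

B

Method A: p ≈ ln(2.531e-7/4.955e-5)/ln(4.955e-5/1.293e-3) ≈ 1.62.
Method B: p ≈ ln(8.918e-58/8.723e-20)/ln(8.723e-20/4.019e-7) ≈ 3.00.
Method B has the higher order (≈3.0 vs ≈1.6).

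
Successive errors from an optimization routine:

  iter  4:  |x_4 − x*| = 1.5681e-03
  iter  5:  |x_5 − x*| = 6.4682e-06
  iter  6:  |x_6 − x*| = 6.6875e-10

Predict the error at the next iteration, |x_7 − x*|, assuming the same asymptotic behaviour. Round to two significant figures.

First estimate the order: p ≈ ln(|x_6 − x*|/|x_5 − x*|) / ln(|x_5 − x*|/|x_4 − x*|) = ln(6.6875e-10/6.4682e-06)/ln(6.4682e-06/1.5681e-03) = ln(0.00010339)/ln(0.00412486) ≈ 1.6714.
Then |x_7 − x*| ≈ |x_6 − x*|·(|x_6 − x*|/|x_5 − x*|)^p = 6.6875e-10·(0.00010339)^1.6714 = 6.6875e-10·2.18072e-07 ≈ 1.458e-16.

1.5e-16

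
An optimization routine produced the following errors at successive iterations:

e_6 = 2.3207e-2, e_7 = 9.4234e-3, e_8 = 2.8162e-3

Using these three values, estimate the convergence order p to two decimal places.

1.34

p ≈ ln(e_8/e_7) / ln(e_7/e_6)
  = ln(2.8162e-3/9.4234e-3) / ln(9.4234e-3/2.3207e-2)
  = ln(0.298852) / ln(0.406059)
  = -1.20781 / -0.90126 ≈ 1.34013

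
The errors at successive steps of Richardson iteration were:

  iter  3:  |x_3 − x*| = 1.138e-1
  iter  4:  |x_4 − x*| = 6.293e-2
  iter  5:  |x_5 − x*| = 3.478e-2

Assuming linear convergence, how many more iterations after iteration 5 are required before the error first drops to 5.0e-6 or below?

Rate ρ ≈ |x_5 − x*|/|x_4 − x*| = 3.478e-2/6.293e-2 = 0.5527.
After j more steps, |x_{5+j} − x*| ≈ 3.478e-2·ρ^j; need ρ^j ≤ 5.0e-6/3.478e-2 = 0.000143761.
j ≥ ln(0.000143761)/ln(0.5527) = -8.8474/-0.59294 = 14.921.
So 15 more iterations are needed.

15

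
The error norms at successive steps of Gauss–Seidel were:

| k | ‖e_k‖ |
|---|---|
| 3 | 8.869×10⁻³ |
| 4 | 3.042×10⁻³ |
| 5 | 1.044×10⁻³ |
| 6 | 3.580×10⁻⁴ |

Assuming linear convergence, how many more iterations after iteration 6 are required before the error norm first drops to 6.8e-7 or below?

Rate ρ ≈ ‖e_6‖/‖e_5‖ = 3.580×10⁻⁴/1.044×10⁻³ = 0.3429.
After j more steps, ‖e_{6+j}‖ ≈ 3.580×10⁻⁴·ρ^j; need ρ^j ≤ 6.8e-7/3.580×10⁻⁴ = 0.00189944.
j ≥ ln(0.00189944)/ln(0.3429) = -6.2662/-1.07032 = 5.855.
So 6 more iterations are needed.

6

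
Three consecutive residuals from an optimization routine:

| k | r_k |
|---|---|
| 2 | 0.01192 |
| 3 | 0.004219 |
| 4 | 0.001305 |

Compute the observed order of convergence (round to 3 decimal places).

p ≈ ln(r_4/r_3) / ln(r_3/r_2)
  = ln(0.001305/0.004219) / ln(0.004219/0.01192)
  = ln(0.309315) / ln(0.353943)
  = -1.173395 / -1.038619 ≈ 1.129765

1.130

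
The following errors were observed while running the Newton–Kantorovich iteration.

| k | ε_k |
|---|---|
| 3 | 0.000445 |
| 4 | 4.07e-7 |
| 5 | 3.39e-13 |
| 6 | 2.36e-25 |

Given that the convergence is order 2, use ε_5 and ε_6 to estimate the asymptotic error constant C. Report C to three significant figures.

2.05

C ≈ ε_6 / ε_5^2
  = 2.36e-25 / (3.39e-13)^2
  = 2.36e-25 / 1.14921e-25 ≈ 2.0536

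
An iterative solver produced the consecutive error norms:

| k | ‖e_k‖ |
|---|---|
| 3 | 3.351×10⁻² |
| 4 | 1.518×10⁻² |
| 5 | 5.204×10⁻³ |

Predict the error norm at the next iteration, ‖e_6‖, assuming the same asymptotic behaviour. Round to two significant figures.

1.2e-3

First estimate the order: p ≈ ln(‖e_5‖/‖e_4‖) / ln(‖e_4‖/‖e_3‖) = ln(5.204×10⁻³/1.518×10⁻²)/ln(1.518×10⁻²/3.351×10⁻²) = ln(0.342819)/ln(0.452999) ≈ 1.3519.
Then ‖e_6‖ ≈ ‖e_5‖·(‖e_5‖/‖e_4‖)^p = 5.204×10⁻³·(0.342819)^1.3519 = 5.204×10⁻³·0.235209 ≈ 0.001224.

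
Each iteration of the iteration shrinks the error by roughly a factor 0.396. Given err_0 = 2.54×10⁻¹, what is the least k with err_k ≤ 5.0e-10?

22

After k steps, err_k ≈ 2.54×10⁻¹·0.396^k.
Need 0.396^k ≤ 5.0e-10/2.54×10⁻¹ = 1.9685e-09.
k ≥ ln(1.9685e-09)/ln(0.396) = -20.0460/-0.92634 = 21.640.
Smallest integer k = 22.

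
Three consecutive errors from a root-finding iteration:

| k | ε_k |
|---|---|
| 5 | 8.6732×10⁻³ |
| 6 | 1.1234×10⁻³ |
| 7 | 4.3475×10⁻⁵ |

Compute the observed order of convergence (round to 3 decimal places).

p ≈ ln(ε_7/ε_6) / ln(ε_6/ε_5)
  = ln(4.3475×10⁻⁵/1.1234×10⁻³) / ln(1.1234×10⁻³/8.6732×10⁻³)
  = ln(0.0386995) / ln(0.129525)
  = -3.251929 / -2.043881 ≈ 1.591056

1.591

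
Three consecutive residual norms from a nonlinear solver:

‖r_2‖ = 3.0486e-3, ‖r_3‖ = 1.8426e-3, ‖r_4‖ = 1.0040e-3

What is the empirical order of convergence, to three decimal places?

1.206

p ≈ ln(‖r_4‖/‖r_3‖) / ln(‖r_3‖/‖r_2‖)
  = ln(1.0040e-3/1.8426e-3) / ln(1.8426e-3/3.0486e-3)
  = ln(0.544882) / ln(0.604409)
  = -0.607186 / -0.503504 ≈ 1.205921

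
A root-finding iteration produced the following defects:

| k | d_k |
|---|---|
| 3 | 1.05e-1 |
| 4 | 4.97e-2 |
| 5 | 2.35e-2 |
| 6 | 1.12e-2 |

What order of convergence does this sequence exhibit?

1

Consecutive ratios: d_6/d_5 = 1.12e-2/2.35e-2 = 0.476596, d_5/d_4 = 2.35e-2/4.97e-2 = 0.472837.
p ≈ ln(0.476596)/ln(0.472837) = -0.7411/-0.7490 ≈ 0.99.
So the convergence is linear (order 1).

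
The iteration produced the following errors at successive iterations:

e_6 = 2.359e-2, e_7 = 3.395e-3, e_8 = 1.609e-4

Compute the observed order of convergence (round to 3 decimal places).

p ≈ ln(e_8/e_7) / ln(e_7/e_6)
  = ln(1.609e-4/3.395e-3) / ln(3.395e-3/2.359e-2)
  = ln(0.0473932) / ln(0.143917)
  = -3.049277 / -1.938519 ≈ 1.572993

1.573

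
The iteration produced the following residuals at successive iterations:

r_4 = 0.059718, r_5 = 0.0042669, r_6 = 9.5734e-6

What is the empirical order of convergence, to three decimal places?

2.312

p ≈ ln(r_6/r_5) / ln(r_5/r_4)
  = ln(9.5734e-6/0.0042669) / ln(0.0042669/0.059718)
  = ln(0.00224364) / ln(0.0714508)
  = -6.099656 / -2.638746 ≈ 2.311574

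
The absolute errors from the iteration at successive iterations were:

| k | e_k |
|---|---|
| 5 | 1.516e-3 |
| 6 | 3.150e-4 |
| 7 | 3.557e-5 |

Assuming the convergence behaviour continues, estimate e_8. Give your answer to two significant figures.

First estimate the order: p ≈ ln(e_7/e_6) / ln(e_6/e_5) = ln(3.557e-5/3.150e-4)/ln(3.150e-4/1.516e-3) = ln(0.112921)/ln(0.207784) ≈ 1.3881.
Then e_8 ≈ e_7·(e_7/e_6)^p = 3.557e-5·(0.112921)^1.3881 = 3.557e-5·0.0484347 ≈ 1.723e-06.

1.7e-6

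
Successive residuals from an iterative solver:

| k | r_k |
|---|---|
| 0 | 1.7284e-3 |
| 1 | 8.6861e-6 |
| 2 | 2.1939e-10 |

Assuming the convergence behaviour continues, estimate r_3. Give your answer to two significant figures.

First estimate the order: p ≈ ln(r_2/r_1) / ln(r_1/r_0) = ln(2.1939e-10/8.6861e-6)/ln(8.6861e-6/1.7284e-3) = ln(2.52576e-05)/ln(0.00502551) ≈ 2.0000.
Then r_3 ≈ r_2·(r_2/r_1)^p = 2.1939e-10·(2.52576e-05)^2.0000 = 2.1939e-10·6.37946e-10 ≈ 1.4e-19.

1.4e-19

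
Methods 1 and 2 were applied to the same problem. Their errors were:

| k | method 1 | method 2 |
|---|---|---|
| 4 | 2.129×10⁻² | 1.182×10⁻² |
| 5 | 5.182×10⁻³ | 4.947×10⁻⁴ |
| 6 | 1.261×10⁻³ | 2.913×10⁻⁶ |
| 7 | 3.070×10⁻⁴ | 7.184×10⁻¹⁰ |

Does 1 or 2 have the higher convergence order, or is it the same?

2

Method 1: p ≈ ln(3.070×10⁻⁴/1.261×10⁻³)/ln(1.261×10⁻³/5.182×10⁻³) ≈ 1.00.
Method 2: p ≈ ln(7.184×10⁻¹⁰/2.913×10⁻⁶)/ln(2.913×10⁻⁶/4.947×10⁻⁴) ≈ 1.62.
Method 2 has the higher order (≈1.6 vs ≈1.0).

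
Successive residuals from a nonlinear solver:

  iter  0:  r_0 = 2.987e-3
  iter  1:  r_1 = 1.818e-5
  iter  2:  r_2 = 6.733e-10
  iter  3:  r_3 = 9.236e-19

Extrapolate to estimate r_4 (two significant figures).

1.7e-36

First estimate the order: p ≈ ln(r_3/r_2) / ln(r_2/r_1) = ln(9.236e-19/6.733e-10)/ln(6.733e-10/1.818e-5) = ln(1.37175e-09)/ln(3.70352e-05) ≈ 2.0000.
Then r_4 ≈ r_3·(r_3/r_2)^p = 9.236e-19·(1.37175e-09)^2.0000 = 9.236e-19·1.8817e-18 ≈ 1.738e-36.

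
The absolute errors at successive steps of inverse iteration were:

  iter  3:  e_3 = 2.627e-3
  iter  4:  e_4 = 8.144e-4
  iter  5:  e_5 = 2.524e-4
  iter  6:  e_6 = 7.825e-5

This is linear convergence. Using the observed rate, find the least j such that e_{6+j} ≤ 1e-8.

8

Rate ρ ≈ e_6/e_5 = 7.825e-5/2.524e-4 = 0.3100.
After j more steps, e_{6+j} ≈ 7.825e-5·ρ^j; need ρ^j ≤ 1e-8/7.825e-5 = 0.000127796.
j ≥ ln(0.000127796)/ln(0.3100) = -8.9651/-1.17118 = 7.655.
So 8 more iterations are needed.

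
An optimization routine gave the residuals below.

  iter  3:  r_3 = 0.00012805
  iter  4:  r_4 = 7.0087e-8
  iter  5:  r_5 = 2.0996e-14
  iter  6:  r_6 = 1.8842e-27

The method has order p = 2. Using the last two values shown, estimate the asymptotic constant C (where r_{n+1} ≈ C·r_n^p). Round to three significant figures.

4.27

C ≈ r_6 / r_5^2
  = 1.8842e-27 / (2.0996e-14)^2
  = 1.8842e-27 / 4.40832e-28 ≈ 4.2742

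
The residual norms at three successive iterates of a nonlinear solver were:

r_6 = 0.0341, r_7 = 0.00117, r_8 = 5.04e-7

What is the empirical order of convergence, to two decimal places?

p ≈ ln(r_8/r_7) / ln(r_7/r_6)
  = ln(5.04e-7/0.00117) / ln(0.00117/0.0341)
  = ln(0.000430769) / ln(0.0343109)
  = -7.74994 / -3.37229 ≈ 2.29812

2.30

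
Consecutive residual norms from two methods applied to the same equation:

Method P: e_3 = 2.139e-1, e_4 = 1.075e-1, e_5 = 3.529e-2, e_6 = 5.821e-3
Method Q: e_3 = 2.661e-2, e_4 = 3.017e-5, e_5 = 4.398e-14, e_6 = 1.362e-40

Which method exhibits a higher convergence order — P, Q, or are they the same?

Method P: p ≈ ln(5.821e-3/3.529e-2)/ln(3.529e-2/1.075e-1) ≈ 1.62.
Method Q: p ≈ ln(1.362e-40/4.398e-14)/ln(4.398e-14/3.017e-5) ≈ 3.00.
Method Q has the higher order (≈3.0 vs ≈1.6).

Q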